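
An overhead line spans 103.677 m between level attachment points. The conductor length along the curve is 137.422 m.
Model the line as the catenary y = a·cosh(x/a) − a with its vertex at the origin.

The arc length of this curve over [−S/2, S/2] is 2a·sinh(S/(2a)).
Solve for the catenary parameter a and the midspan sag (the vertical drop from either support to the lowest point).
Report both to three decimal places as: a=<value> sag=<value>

a=38.785 sag=40.117

seed: a₀ = √(S³/(24(L−S))) = √(103.677³/(24·33.745)) = 37.094822
iter 1: u=1.397459  f(a)=+3.452e+00  f'(a)=-2.200e+00  a ← 37.094822 − (+3.452e+00/-2.200e+00) = 38.663838
iter 2: u=1.340749  f(a)=+2.311e-01  f'(a)=-1.915e+00  a ← 38.663838 − (+2.311e-01/-1.915e+00) = 38.784547
iter 3: u=1.336576  f(a)=+1.200e-03  f'(a)=-1.895e+00  a ← 38.784547 − (+1.200e-03/-1.895e+00) = 38.785181
iter 4: u=1.336554  f(a)=+3.274e-08  f'(a)=-1.895e+00  a ← 38.785181 − (+3.274e-08/-1.895e+00) = 38.785181
iter 5: u=1.336554  f(a)=+2.842e-14  f'(a)=-1.895e+00  a ← 38.785181 − (+2.842e-14/-1.895e+00) = 38.785181
converged: |Δa| < 1e-12 after 5 iterations
sag = a·(cosh(S/(2a)) − 1) = 38.785181·(cosh(1.336554) − 1) = 40.116605
T_max/T_min = cosh(S/(2a)) = 2.034328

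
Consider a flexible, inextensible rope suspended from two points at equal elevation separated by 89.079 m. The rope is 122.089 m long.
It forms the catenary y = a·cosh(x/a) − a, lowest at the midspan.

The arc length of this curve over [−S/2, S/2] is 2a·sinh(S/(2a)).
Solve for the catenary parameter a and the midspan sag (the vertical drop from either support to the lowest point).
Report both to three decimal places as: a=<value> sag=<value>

seed: a₀ = √(S³/(24(L−S))) = √(89.079³/(24·33.010)) = 29.869958
iter 1: u=1.491114  f(a)=+3.870e+00  f'(a)=-2.742e+00  a ← 29.869958 − (+3.870e+00/-2.742e+00) = 31.281211
iter 2: u=1.423842  f(a)=+2.912e-01  f'(a)=-2.344e+00  a ← 31.281211 − (+2.912e-01/-2.344e+00) = 31.405442
iter 3: u=1.418210  f(a)=+1.945e-03  f'(a)=-2.313e+00  a ← 31.405442 − (+1.945e-03/-2.313e+00) = 31.406283
iter 4: u=1.418172  f(a)=+8.803e-08  f'(a)=-2.312e+00  a ← 31.406283 − (+8.803e-08/-2.312e+00) = 31.406283
iter 5: u=1.418172  f(a)=+1.421e-14  f'(a)=-2.312e+00  a ← 31.406283 − (+1.421e-14/-2.312e+00) = 31.406283
converged: |Δa| < 1e-12 after 5 iterations
sag = a·(cosh(S/(2a)) − 1) = 31.406283·(cosh(1.418172) − 1) = 37.243448
T_max/T_min = cosh(S/(2a)) = 2.185860

a=31.406 sag=37.243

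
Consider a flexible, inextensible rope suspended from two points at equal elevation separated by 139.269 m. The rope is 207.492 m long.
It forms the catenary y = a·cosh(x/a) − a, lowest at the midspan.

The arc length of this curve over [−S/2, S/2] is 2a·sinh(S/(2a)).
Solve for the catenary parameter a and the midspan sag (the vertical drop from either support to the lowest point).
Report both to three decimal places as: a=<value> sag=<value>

a=43.319 sag=69.108

seed: a₀ = √(S³/(24(L−S))) = √(139.269³/(24·68.223)) = 40.617263
iter 1: u=1.714406  f(a)=+1.076e+01  f'(a)=-4.456e+00  a ← 40.617263 − (+1.076e+01/-4.456e+00) = 43.031243
iter 2: u=1.618231  f(a)=+1.034e+00  f'(a)=-3.638e+00  a ← 43.031243 − (+1.034e+00/-3.638e+00) = 43.315389
iter 3: u=1.607616  f(a)=+1.178e-02  f'(a)=-3.555e+00  a ← 43.315389 − (+1.178e-02/-3.555e+00) = 43.318703
iter 4: u=1.607493  f(a)=+1.569e-06  f'(a)=-3.554e+00  a ← 43.318703 − (+1.569e-06/-3.554e+00) = 43.318703
iter 5: u=1.607493  f(a)=+2.842e-14  f'(a)=-3.554e+00  a ← 43.318703 − (+2.842e-14/-3.554e+00) = 43.318703
converged: |Δa| < 1e-12 after 5 iterations
sag = a·(cosh(S/(2a)) − 1) = 43.318703·(cosh(1.607493) − 1) = 69.107907
T_max/T_min = cosh(S/(2a)) = 2.595336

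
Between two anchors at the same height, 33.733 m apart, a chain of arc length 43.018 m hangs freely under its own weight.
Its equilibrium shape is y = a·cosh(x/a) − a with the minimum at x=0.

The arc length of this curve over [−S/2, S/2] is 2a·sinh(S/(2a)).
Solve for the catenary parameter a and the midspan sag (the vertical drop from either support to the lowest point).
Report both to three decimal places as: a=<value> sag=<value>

a=13.635 sag=11.831

seed: a₀ = √(S³/(24(L−S))) = √(33.733³/(24·9.285)) = 13.124594
iter 1: u=1.285106  f(a)=+7.976e-01  f'(a)=-1.663e+00  a ← 13.124594 − (+7.976e-01/-1.663e+00) = 13.604246
iter 2: u=1.239797  f(a)=+4.581e-02  f'(a)=-1.477e+00  a ← 13.604246 − (+4.581e-02/-1.477e+00) = 13.635265
iter 3: u=1.236976  f(a)=+1.715e-04  f'(a)=-1.466e+00  a ← 13.635265 − (+1.715e-04/-1.466e+00) = 13.635382
iter 4: u=1.236966  f(a)=+2.423e-09  f'(a)=-1.466e+00  a ← 13.635382 − (+2.423e-09/-1.466e+00) = 13.635382
iter 5: u=1.236966  f(a)=+7.105e-15  f'(a)=-1.466e+00  a ← 13.635382 − (+7.105e-15/-1.466e+00) = 13.635382
converged: |Δa| < 1e-12 after 5 iterations
sag = a·(cosh(S/(2a)) − 1) = 13.635382·(cosh(1.236966) − 1) = 11.831474
T_max/T_min = cosh(S/(2a)) = 1.867704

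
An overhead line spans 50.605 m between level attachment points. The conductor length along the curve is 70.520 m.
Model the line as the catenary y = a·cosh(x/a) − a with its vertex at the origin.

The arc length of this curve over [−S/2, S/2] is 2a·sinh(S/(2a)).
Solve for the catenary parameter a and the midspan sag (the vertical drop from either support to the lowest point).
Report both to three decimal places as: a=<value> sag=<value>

seed: a₀ = √(S³/(24(L−S))) = √(50.605³/(24·19.915)) = 16.466237
iter 1: u=1.536629  f(a)=+2.488e+00  f'(a)=-3.040e+00  a ← 16.466237 − (+2.488e+00/-3.040e+00) = 17.284494
iter 2: u=1.463884  f(a)=+1.975e-01  f'(a)=-2.575e+00  a ← 17.284494 − (+1.975e-01/-2.575e+00) = 17.361173
iter 3: u=1.457419  f(a)=+1.481e-03  f'(a)=-2.537e+00  a ← 17.361173 − (+1.481e-03/-2.537e+00) = 17.361757
iter 4: u=1.457370  f(a)=+8.470e-08  f'(a)=-2.536e+00  a ← 17.361757 − (+8.470e-08/-2.536e+00) = 17.361757
iter 5: u=1.457370  f(a)=+1.421e-14  f'(a)=-2.536e+00  a ← 17.361757 − (+1.421e-14/-2.536e+00) = 17.361757
converged: |Δa| < 1e-12 after 5 iterations
sag = a·(cosh(S/(2a)) − 1) = 17.361757·(cosh(1.457370) − 1) = 21.940892
T_max/T_min = cosh(S/(2a)) = 2.263748

a=17.362 sag=21.941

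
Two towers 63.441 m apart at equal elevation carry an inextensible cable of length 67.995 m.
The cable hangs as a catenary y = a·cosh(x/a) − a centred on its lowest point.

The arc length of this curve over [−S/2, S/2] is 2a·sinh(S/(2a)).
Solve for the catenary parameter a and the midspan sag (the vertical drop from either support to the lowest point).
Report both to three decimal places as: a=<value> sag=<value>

seed: a₀ = √(S³/(24(L−S))) = √(63.441³/(24·4.554)) = 48.334018
iter 1: u=0.656277  f(a)=+9.908e-02  f'(a)=-1.967e-01  a ← 48.334018 − (+9.908e-02/-1.967e-01) = 48.837789
iter 2: u=0.649507  f(a)=+1.570e-03  f'(a)=-1.905e-01  a ← 48.837789 − (+1.570e-03/-1.905e-01) = 48.846033
iter 3: u=0.649398  f(a)=+4.086e-07  f'(a)=-1.904e-01  a ← 48.846033 − (+4.086e-07/-1.904e-01) = 48.846035
iter 4: u=0.649398  f(a)=+2.842e-14  f'(a)=-1.904e-01  a ← 48.846035 − (+2.842e-14/-1.904e-01) = 48.846035
converged: |Δa| < 1e-12 after 4 iterations
sag = a·(cosh(S/(2a)) − 1) = 48.846035·(cosh(0.649398) − 1) = 10.666696
T_max/T_min = cosh(S/(2a)) = 1.218374

a=48.846 sag=10.667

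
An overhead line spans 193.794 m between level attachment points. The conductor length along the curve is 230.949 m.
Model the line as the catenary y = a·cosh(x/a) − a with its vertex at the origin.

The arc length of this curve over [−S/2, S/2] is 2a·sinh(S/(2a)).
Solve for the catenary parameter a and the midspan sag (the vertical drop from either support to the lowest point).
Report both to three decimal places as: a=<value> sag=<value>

seed: a₀ = √(S³/(24(L−S))) = √(193.794³/(24·37.155)) = 90.343360
iter 1: u=1.072541  f(a)=+2.197e+00  f'(a)=-9.211e-01  a ← 90.343360 − (+2.197e+00/-9.211e-01) = 92.727993
iter 2: u=1.044960  f(a)=+8.997e-02  f'(a)=-8.471e-01  a ← 92.727993 − (+8.997e-02/-8.471e-01) = 92.834210
iter 3: u=1.043764  f(a)=+1.652e-04  f'(a)=-8.439e-01  a ← 92.834210 − (+1.652e-04/-8.439e-01) = 92.834406
iter 4: u=1.043762  f(a)=+5.595e-10  f'(a)=-8.439e-01  a ← 92.834406 − (+5.595e-10/-8.439e-01) = 92.834406
iter 5: u=1.043762  f(a)=+5.684e-14  f'(a)=-8.439e-01  a ← 92.834406 − (+5.684e-14/-8.439e-01) = 92.834406
converged: |Δa| < 1e-12 after 5 iterations
sag = a·(cosh(S/(2a)) − 1) = 92.834406·(cosh(1.043762) − 1) = 55.329649
T_max/T_min = cosh(S/(2a)) = 1.596004

a=92.834 sag=55.330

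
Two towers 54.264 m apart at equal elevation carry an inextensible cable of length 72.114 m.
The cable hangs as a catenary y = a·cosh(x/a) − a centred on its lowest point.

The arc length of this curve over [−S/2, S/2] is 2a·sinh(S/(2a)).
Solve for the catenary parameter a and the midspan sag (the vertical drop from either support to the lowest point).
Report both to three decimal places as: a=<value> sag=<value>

seed: a₀ = √(S³/(24(L−S))) = √(54.264³/(24·17.850)) = 19.312699
iter 1: u=1.404879  f(a)=+1.847e+00  f'(a)=-2.240e+00  a ← 19.312699 − (+1.847e+00/-2.240e+00) = 20.137059
iter 2: u=1.347367  f(a)=+1.248e-01  f'(a)=-1.947e+00  a ← 20.137059 − (+1.248e-01/-1.947e+00) = 20.201180
iter 3: u=1.343090  f(a)=+6.617e-04  f'(a)=-1.926e+00  a ← 20.201180 − (+6.617e-04/-1.926e+00) = 20.201523
iter 4: u=1.343067  f(a)=+1.881e-08  f'(a)=-1.926e+00  a ← 20.201523 − (+1.881e-08/-1.926e+00) = 20.201523
iter 5: u=1.343067  f(a)=+1.421e-14  f'(a)=-1.926e+00  a ← 20.201523 − (+1.421e-14/-1.926e+00) = 20.201523
converged: |Δa| < 1e-12 after 5 iterations
sag = a·(cosh(S/(2a)) − 1) = 20.201523·(cosh(1.343067) − 1) = 21.128959
T_max/T_min = cosh(S/(2a)) = 2.045909

a=20.202 sag=21.129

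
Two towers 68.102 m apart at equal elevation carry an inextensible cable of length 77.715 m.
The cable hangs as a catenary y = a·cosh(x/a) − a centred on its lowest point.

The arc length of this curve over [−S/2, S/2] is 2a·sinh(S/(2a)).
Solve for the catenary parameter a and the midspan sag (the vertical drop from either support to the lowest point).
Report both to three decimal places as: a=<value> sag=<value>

seed: a₀ = √(S³/(24(L−S))) = √(68.102³/(24·9.613)) = 37.000254
iter 1: u=0.920291  f(a)=+4.154e-01  f'(a)=-5.650e-01  a ← 37.000254 − (+4.154e-01/-5.650e-01) = 37.735478
iter 2: u=0.902360  f(a)=+1.270e-02  f'(a)=-5.309e-01  a ← 37.735478 − (+1.270e-02/-5.309e-01) = 37.759408
iter 3: u=0.901789  f(a)=+1.271e-05  f'(a)=-5.298e-01  a ← 37.759408 − (+1.271e-05/-5.298e-01) = 37.759432
iter 4: u=0.901788  f(a)=+1.276e-11  f'(a)=-5.298e-01  a ← 37.759432 − (+1.276e-11/-5.298e-01) = 37.759432
converged: |Δa| < 1e-12 after 4 iterations
sag = a·(cosh(S/(2a)) − 1) = 37.759432·(cosh(0.901788) − 1) = 16.422484
T_max/T_min = cosh(S/(2a)) = 1.434924

a=37.759 sag=16.422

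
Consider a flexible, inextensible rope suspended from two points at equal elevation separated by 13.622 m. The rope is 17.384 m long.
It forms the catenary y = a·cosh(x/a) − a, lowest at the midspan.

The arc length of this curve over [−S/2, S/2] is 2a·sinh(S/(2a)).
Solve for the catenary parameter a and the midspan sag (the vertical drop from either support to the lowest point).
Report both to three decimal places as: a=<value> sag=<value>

seed: a₀ = √(S³/(24(L−S))) = √(13.622³/(24·3.762)) = 5.291104
iter 1: u=1.287255  f(a)=+3.243e-01  f'(a)=-1.672e+00  a ← 5.291104 − (+3.243e-01/-1.672e+00) = 5.485043
iter 2: u=1.241740  f(a)=+1.868e-02  f'(a)=-1.484e+00  a ← 5.485043 − (+1.868e-02/-1.484e+00) = 5.497629
iter 3: u=1.238898  f(a)=+7.039e-05  f'(a)=-1.473e+00  a ← 5.497629 − (+7.039e-05/-1.473e+00) = 5.497676
iter 4: u=1.238887  f(a)=+1.008e-09  f'(a)=-1.473e+00  a ← 5.497676 − (+1.008e-09/-1.473e+00) = 5.497676
iter 5: u=1.238887  f(a)=+3.553e-15  f'(a)=-1.473e+00  a ← 5.497676 − (+3.553e-15/-1.473e+00) = 5.497676
converged: |Δa| < 1e-12 after 5 iterations
sag = a·(cosh(S/(2a)) − 1) = 5.497676·(cosh(1.238887) − 1) = 4.787036
T_max/T_min = cosh(S/(2a)) = 1.870738

a=5.498 sag=4.787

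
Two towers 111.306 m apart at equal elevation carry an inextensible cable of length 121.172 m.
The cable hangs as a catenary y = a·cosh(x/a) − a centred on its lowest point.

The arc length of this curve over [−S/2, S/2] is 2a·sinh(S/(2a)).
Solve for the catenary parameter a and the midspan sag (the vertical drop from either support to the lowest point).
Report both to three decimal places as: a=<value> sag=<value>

a=77.308 sag=20.912

seed: a₀ = √(S³/(24(L−S))) = √(111.306³/(24·9.866)) = 76.313555
iter 1: u=0.729268  f(a)=+2.657e-01  f'(a)=-2.726e-01  a ← 76.313555 − (+2.657e-01/-2.726e-01) = 77.288312
iter 2: u=0.720070  f(a)=+5.176e-03  f'(a)=-2.621e-01  a ← 77.288312 − (+5.176e-03/-2.621e-01) = 77.308066
iter 3: u=0.719886  f(a)=+2.051e-06  f'(a)=-2.618e-01  a ← 77.308066 − (+2.051e-06/-2.618e-01) = 77.308073
iter 4: u=0.719886  f(a)=+3.126e-13  f'(a)=-2.618e-01  a ← 77.308073 − (+3.126e-13/-2.618e-01) = 77.308073
converged: |Δa| < 1e-12 after 4 iterations
sag = a·(cosh(S/(2a)) − 1) = 77.308073·(cosh(0.719886) − 1) = 20.912096
T_max/T_min = cosh(S/(2a)) = 1.270503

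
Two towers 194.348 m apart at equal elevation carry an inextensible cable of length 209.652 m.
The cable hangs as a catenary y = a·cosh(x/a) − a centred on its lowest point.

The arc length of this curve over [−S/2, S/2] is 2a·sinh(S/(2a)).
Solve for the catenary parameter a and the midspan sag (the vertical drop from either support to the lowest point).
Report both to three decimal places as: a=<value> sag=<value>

a=143.012 sag=34.304

seed: a₀ = √(S³/(24(L−S))) = √(194.348³/(24·15.304)) = 141.371548
iter 1: u=0.687366  f(a)=+3.656e-01  f'(a)=-2.269e-01  a ← 141.371548 − (+3.656e-01/-2.269e-01) = 142.982882
iter 2: u=0.679620  f(a)=+6.345e-03  f'(a)=-2.191e-01  a ← 142.982882 − (+6.345e-03/-2.191e-01) = 143.011843
iter 3: u=0.679482  f(a)=+1.986e-06  f'(a)=-2.190e-01  a ← 143.011843 − (+1.986e-06/-2.190e-01) = 143.011852
iter 4: u=0.679482  f(a)=+1.990e-13  f'(a)=-2.190e-01  a ← 143.011852 − (+1.990e-13/-2.190e-01) = 143.011852
converged: |Δa| < 1e-12 after 4 iterations
sag = a·(cosh(S/(2a)) − 1) = 143.011852·(cosh(0.679482) − 1) = 34.303912
T_max/T_min = cosh(S/(2a)) = 1.239868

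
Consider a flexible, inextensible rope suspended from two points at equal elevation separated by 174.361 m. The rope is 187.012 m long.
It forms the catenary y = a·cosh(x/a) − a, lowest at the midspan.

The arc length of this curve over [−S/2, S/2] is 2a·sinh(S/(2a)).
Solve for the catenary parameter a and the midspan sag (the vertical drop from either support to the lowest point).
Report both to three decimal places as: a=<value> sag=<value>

a=133.546 sag=29.481

seed: a₀ = √(S³/(24(L−S))) = √(174.361³/(24·12.651)) = 132.131382
iter 1: u=0.659802  f(a)=+2.782e-01  f'(a)=-2.000e-01  a ← 132.131382 − (+2.782e-01/-2.000e-01) = 133.522897
iter 2: u=0.652925  f(a)=+4.457e-03  f'(a)=-1.936e-01  a ← 133.522897 − (+4.457e-03/-1.936e-01) = 133.545916
iter 3: u=0.652813  f(a)=+1.185e-06  f'(a)=-1.935e-01  a ← 133.545916 − (+1.185e-06/-1.935e-01) = 133.545923
iter 4: u=0.652813  f(a)=+1.137e-13  f'(a)=-1.935e-01  a ← 133.545923 − (+1.137e-13/-1.935e-01) = 133.545923
converged: |Δa| < 1e-12 after 4 iterations
sag = a·(cosh(S/(2a)) − 1) = 133.545923·(cosh(0.652813) − 1) = 29.481331
T_max/T_min = cosh(S/(2a)) = 1.220758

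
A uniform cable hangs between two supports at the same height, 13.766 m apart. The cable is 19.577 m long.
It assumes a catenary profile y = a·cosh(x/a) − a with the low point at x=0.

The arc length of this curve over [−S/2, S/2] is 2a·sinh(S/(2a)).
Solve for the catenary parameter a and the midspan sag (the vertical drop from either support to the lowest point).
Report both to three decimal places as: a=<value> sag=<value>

a=4.576 sag=6.229

seed: a₀ = √(S³/(24(L−S))) = √(13.766³/(24·5.811)) = 4.324945
iter 1: u=1.591465  f(a)=+7.819e-01  f'(a)=-3.432e+00  a ← 4.324945 − (+7.819e-01/-3.432e+00) = 4.552739
iter 2: u=1.511837  f(a)=+6.602e-02  f'(a)=-2.875e+00  a ← 4.552739 − (+6.602e-02/-2.875e+00) = 4.575702
iter 3: u=1.504250  f(a)=+5.666e-04  f'(a)=-2.826e+00  a ← 4.575702 − (+5.666e-04/-2.826e+00) = 4.575903
iter 4: u=1.504184  f(a)=+4.253e-08  f'(a)=-2.825e+00  a ← 4.575903 − (+4.253e-08/-2.825e+00) = 4.575903
iter 5: u=1.504184  f(a)=-3.553e-15  f'(a)=-2.825e+00  a ← 4.575903 − (-3.553e-15/-2.825e+00) = 4.575903
converged: |Δa| < 1e-12 after 5 iterations
sag = a·(cosh(S/(2a)) − 1) = 4.575903·(cosh(1.504184) − 1) = 6.229356
T_max/T_min = cosh(S/(2a)) = 2.361339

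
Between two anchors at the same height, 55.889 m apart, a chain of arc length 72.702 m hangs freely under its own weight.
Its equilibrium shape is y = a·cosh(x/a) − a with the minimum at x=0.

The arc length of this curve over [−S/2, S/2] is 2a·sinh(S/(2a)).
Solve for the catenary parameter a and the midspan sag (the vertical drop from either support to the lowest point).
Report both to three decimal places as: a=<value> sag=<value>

seed: a₀ = √(S³/(24(L−S))) = √(55.889³/(24·16.813)) = 20.799902
iter 1: u=1.343492  f(a)=+1.584e+00  f'(a)=-1.928e+00  a ← 20.799902 − (+1.584e+00/-1.928e+00) = 21.621637
iter 2: u=1.292432  f(a)=+9.872e-02  f'(a)=-1.694e+00  a ← 21.621637 − (+9.872e-02/-1.694e+00) = 21.679898
iter 3: u=1.288959  f(a)=+4.397e-04  f'(a)=-1.679e+00  a ← 21.679898 − (+4.397e-04/-1.679e+00) = 21.680160
iter 4: u=1.288943  f(a)=+8.808e-09  f'(a)=-1.679e+00  a ← 21.680160 − (+8.808e-09/-1.679e+00) = 21.680160
iter 5: u=1.288943  f(a)=-1.421e-14  f'(a)=-1.679e+00  a ← 21.680160 − (-1.421e-14/-1.679e+00) = 21.680160
converged: |Δa| < 1e-12 after 5 iterations
sag = a·(cosh(S/(2a)) − 1) = 21.680160·(cosh(1.288943) − 1) = 20.645063
T_max/T_min = cosh(S/(2a)) = 1.952256

a=21.680 sag=20.645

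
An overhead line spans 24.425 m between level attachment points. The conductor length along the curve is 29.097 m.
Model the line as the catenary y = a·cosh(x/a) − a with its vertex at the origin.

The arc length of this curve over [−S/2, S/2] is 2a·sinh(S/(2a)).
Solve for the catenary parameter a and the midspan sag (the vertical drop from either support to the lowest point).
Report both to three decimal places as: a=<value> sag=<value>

a=11.713 sag=6.964

seed: a₀ = √(S³/(24(L−S))) = √(24.425³/(24·4.672)) = 11.399737
iter 1: u=1.071297  f(a)=+2.755e-01  f'(a)=-9.177e-01  a ← 11.399737 − (+2.755e-01/-9.177e-01) = 11.699996
iter 2: u=1.043804  f(a)=+1.126e-02  f'(a)=-8.441e-01  a ← 11.699996 − (+1.126e-02/-8.441e-01) = 11.713338
iter 3: u=1.042615  f(a)=+2.059e-05  f'(a)=-8.410e-01  a ← 11.713338 − (+2.059e-05/-8.410e-01) = 11.713363
iter 4: u=1.042613  f(a)=+6.909e-11  f'(a)=-8.410e-01  a ← 11.713363 − (+6.909e-11/-8.410e-01) = 11.713363
iter 5: u=1.042613  f(a)=-3.553e-15  f'(a)=-8.410e-01  a ← 11.713363 − (-3.553e-15/-8.410e-01) = 11.713363
converged: |Δa| < 1e-12 after 5 iterations
sag = a·(cosh(S/(2a)) − 1) = 11.713363·(cosh(1.042613) − 1) = 6.964478
T_max/T_min = cosh(S/(2a)) = 1.594575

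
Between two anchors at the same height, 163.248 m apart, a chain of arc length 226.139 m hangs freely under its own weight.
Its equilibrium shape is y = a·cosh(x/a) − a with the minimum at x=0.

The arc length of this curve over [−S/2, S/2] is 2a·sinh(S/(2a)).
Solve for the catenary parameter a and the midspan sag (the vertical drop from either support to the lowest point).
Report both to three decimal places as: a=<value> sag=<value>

seed: a₀ = √(S³/(24(L−S))) = √(163.248³/(24·62.891)) = 53.687346
iter 1: u=1.520358  f(a)=+7.682e+00  f'(a)=-2.931e+00  a ← 53.687346 − (+7.682e+00/-2.931e+00) = 56.308132
iter 2: u=1.449595  f(a)=+5.983e-01  f'(a)=-2.491e+00  a ← 56.308132 − (+5.983e-01/-2.491e+00) = 56.548346
iter 3: u=1.443437  f(a)=+4.307e-03  f'(a)=-2.455e+00  a ← 56.548346 − (+4.307e-03/-2.455e+00) = 56.550101
iter 4: u=1.443393  f(a)=+2.268e-07  f'(a)=-2.455e+00  a ← 56.550101 − (+2.268e-07/-2.455e+00) = 56.550101
iter 5: u=1.443393  f(a)=-2.842e-14  f'(a)=-2.455e+00  a ← 56.550101 − (-2.842e-14/-2.455e+00) = 56.550101
converged: |Δa| < 1e-12 after 5 iterations
sag = a·(cosh(S/(2a)) − 1) = 56.550101·(cosh(1.443393) − 1) = 69.872309
T_max/T_min = cosh(S/(2a)) = 2.235582

a=56.550 sag=69.872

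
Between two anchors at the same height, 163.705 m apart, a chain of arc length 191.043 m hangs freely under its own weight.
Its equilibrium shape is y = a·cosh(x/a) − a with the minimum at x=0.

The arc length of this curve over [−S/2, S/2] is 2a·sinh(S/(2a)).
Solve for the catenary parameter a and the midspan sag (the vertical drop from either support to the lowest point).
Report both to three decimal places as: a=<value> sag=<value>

seed: a₀ = √(S³/(24(L−S))) = √(163.705³/(24·27.338)) = 81.771869
iter 1: u=1.000986  f(a)=+1.403e+00  f'(a)=-7.381e-01  a ← 81.771869 − (+1.403e+00/-7.381e-01) = 83.672383
iter 2: u=0.978250  f(a)=+5.039e-02  f'(a)=-6.859e-01  a ← 83.672383 − (+5.039e-02/-6.859e-01) = 83.745852
iter 3: u=0.977392  f(a)=+7.041e-05  f'(a)=-6.840e-01  a ← 83.745852 − (+7.041e-05/-6.840e-01) = 83.745955
iter 4: u=0.977390  f(a)=+1.378e-10  f'(a)=-6.840e-01  a ← 83.745955 − (+1.378e-10/-6.840e-01) = 83.745955
iter 5: u=0.977390  f(a)=+0.000e+00  f'(a)=-6.840e-01  a ← 83.745955 − (+0.000e+00/-6.840e-01) = 83.745955
converged: |Δa| < 1e-12 after 5 iterations
sag = a·(cosh(S/(2a)) − 1) = 83.745955·(cosh(0.977390) − 1) = 43.288458
T_max/T_min = cosh(S/(2a)) = 1.516902

a=83.746 sag=43.288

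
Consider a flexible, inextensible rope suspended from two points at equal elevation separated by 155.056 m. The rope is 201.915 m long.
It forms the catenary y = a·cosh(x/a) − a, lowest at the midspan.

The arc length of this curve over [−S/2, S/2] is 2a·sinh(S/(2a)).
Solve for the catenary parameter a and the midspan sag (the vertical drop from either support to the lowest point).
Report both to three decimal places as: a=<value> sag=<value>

seed: a₀ = √(S³/(24(L−S))) = √(155.056³/(24·46.859)) = 57.574574
iter 1: u=1.346567  f(a)=+4.436e+00  f'(a)=-1.943e+00  a ← 57.574574 − (+4.436e+00/-1.943e+00) = 59.858234
iter 2: u=1.295194  f(a)=+2.776e-01  f'(a)=-1.706e+00  a ← 59.858234 − (+2.776e-01/-1.706e+00) = 60.020913
iter 3: u=1.291683  f(a)=+1.248e-03  f'(a)=-1.691e+00  a ← 60.020913 − (+1.248e-03/-1.691e+00) = 60.021651
iter 4: u=1.291667  f(a)=+2.544e-08  f'(a)=-1.691e+00  a ← 60.021651 − (+2.544e-08/-1.691e+00) = 60.021651
iter 5: u=1.291667  f(a)=+0.000e+00  f'(a)=-1.691e+00  a ← 60.021651 − (+0.000e+00/-1.691e+00) = 60.021651
converged: |Δa| < 1e-12 after 5 iterations
sag = a·(cosh(S/(2a)) − 1) = 60.021651·(cosh(1.291667) − 1) = 57.430532
T_max/T_min = cosh(S/(2a)) = 1.956830

a=60.022 sag=57.431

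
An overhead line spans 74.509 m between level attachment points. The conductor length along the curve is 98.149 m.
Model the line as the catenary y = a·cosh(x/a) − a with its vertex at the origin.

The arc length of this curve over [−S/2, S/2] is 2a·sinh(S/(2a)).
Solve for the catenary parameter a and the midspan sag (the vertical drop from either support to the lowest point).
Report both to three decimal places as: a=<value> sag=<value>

a=28.203 sag=28.399

seed: a₀ = √(S³/(24(L−S))) = √(74.509³/(24·23.640)) = 27.001242
iter 1: u=1.379733  f(a)=+2.355e+00  f'(a)=-2.108e+00  a ← 27.001242 − (+2.355e+00/-2.108e+00) = 28.118430
iter 2: u=1.324914  f(a)=+1.540e-01  f'(a)=-1.840e+00  a ← 28.118430 − (+1.540e-01/-1.840e+00) = 28.202132
iter 3: u=1.320982  f(a)=+7.611e-04  f'(a)=-1.822e+00  a ← 28.202132 − (+7.611e-04/-1.822e+00) = 28.202550
iter 4: u=1.320962  f(a)=+1.879e-08  f'(a)=-1.822e+00  a ← 28.202550 − (+1.879e-08/-1.822e+00) = 28.202550
iter 5: u=1.320962  f(a)=-1.421e-14  f'(a)=-1.822e+00  a ← 28.202550 − (-1.421e-14/-1.822e+00) = 28.202550
converged: |Δa| < 1e-12 after 5 iterations
sag = a·(cosh(S/(2a)) − 1) = 28.202550·(cosh(1.320962) − 1) = 28.398602
T_max/T_min = cosh(S/(2a)) = 2.006952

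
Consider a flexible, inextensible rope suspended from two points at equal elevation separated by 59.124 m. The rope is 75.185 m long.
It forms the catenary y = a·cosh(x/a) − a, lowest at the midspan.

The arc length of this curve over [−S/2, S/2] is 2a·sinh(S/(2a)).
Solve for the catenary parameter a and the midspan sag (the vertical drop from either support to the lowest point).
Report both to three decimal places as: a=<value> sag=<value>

a=24.046 sag=20.579

seed: a₀ = √(S³/(24(L−S))) = √(59.124³/(24·16.061)) = 23.155481
iter 1: u=1.276674  f(a)=+1.361e+00  f'(a)=-1.627e+00  a ← 23.155481 − (+1.361e+00/-1.627e+00) = 23.991948
iter 2: u=1.232163  f(a)=+7.722e-02  f'(a)=-1.447e+00  a ← 23.991948 − (+7.722e-02/-1.447e+00) = 24.045309
iter 3: u=1.229429  f(a)=+2.817e-04  f'(a)=-1.436e+00  a ← 24.045309 − (+2.817e-04/-1.436e+00) = 24.045505
iter 4: u=1.229419  f(a)=+3.779e-09  f'(a)=-1.436e+00  a ← 24.045505 − (+3.779e-09/-1.436e+00) = 24.045505
iter 5: u=1.229419  f(a)=+0.000e+00  f'(a)=-1.436e+00  a ← 24.045505 − (+0.000e+00/-1.436e+00) = 24.045505
converged: |Δa| < 1e-12 after 5 iterations
sag = a·(cosh(S/(2a)) − 1) = 24.045505·(cosh(1.229419) − 1) = 20.579403
T_max/T_min = cosh(S/(2a)) = 1.855852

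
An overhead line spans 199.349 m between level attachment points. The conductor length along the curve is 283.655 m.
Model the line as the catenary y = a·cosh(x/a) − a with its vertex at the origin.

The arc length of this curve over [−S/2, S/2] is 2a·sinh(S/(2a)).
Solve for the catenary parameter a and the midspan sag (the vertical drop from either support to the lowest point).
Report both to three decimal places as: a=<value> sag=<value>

a=66.210 sag=90.311

seed: a₀ = √(S³/(24(L−S))) = √(199.349³/(24·84.306)) = 62.572892
iter 1: u=1.592934  f(a)=+1.137e+01  f'(a)=-3.443e+00  a ← 62.572892 − (+1.137e+01/-3.443e+00) = 65.873615
iter 2: u=1.513117  f(a)=+9.612e-01  f'(a)=-2.883e+00  a ← 65.873615 − (+9.612e-01/-2.883e+00) = 66.206984
iter 3: u=1.505498  f(a)=+8.279e-03  f'(a)=-2.834e+00  a ← 66.206984 − (+8.279e-03/-2.834e+00) = 66.209905
iter 4: u=1.505432  f(a)=+6.259e-07  f'(a)=-2.834e+00  a ← 66.209905 − (+6.259e-07/-2.834e+00) = 66.209906
iter 5: u=1.505432  f(a)=-5.684e-14  f'(a)=-2.834e+00  a ← 66.209906 − (-5.684e-14/-2.834e+00) = 66.209906
converged: |Δa| < 1e-12 after 5 iterations
sag = a·(cosh(S/(2a)) − 1) = 66.209906·(cosh(1.505432) − 1) = 90.310992
T_max/T_min = cosh(S/(2a)) = 2.364010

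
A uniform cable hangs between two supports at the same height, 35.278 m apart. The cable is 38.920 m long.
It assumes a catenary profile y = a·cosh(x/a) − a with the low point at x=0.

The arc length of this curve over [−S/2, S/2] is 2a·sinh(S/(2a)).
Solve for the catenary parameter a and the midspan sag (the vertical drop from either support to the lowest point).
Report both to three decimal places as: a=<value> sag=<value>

seed: a₀ = √(S³/(24(L−S))) = √(35.278³/(24·3.642)) = 22.411986
iter 1: u=0.787034  f(a)=+1.145e-01  f'(a)=-3.456e-01  a ← 22.411986 − (+1.145e-01/-3.456e-01) = 22.743234
iter 2: u=0.775571  f(a)=+2.587e-03  f'(a)=-3.301e-01  a ← 22.743234 − (+2.587e-03/-3.301e-01) = 22.751071
iter 3: u=0.775304  f(a)=+1.389e-06  f'(a)=-3.298e-01  a ← 22.751071 − (+1.389e-06/-3.298e-01) = 22.751075
iter 4: u=0.775304  f(a)=+3.908e-13  f'(a)=-3.298e-01  a ← 22.751075 − (+3.908e-13/-3.298e-01) = 22.751075
converged: |Δa| < 1e-12 after 4 iterations
sag = a·(cosh(S/(2a)) − 1) = 22.751075·(cosh(0.775304) − 1) = 7.187245
T_max/T_min = cosh(S/(2a)) = 1.315908

a=22.751 sag=7.187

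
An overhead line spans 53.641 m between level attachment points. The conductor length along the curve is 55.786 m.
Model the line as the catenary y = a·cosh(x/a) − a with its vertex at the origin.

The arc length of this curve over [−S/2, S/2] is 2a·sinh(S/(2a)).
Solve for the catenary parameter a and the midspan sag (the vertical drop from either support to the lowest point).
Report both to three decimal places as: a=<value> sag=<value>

seed: a₀ = √(S³/(24(L−S))) = √(53.641³/(24·2.145)) = 54.755283
iter 1: u=0.489825  f(a)=+2.588e-02  f'(a)=-8.024e-02  a ← 54.755283 − (+2.588e-02/-8.024e-02) = 55.077795
iter 2: u=0.486957  f(a)=+2.304e-04  f'(a)=-7.882e-02  a ← 55.077795 − (+2.304e-04/-7.882e-02) = 55.080718
iter 3: u=0.486931  f(a)=+1.863e-08  f'(a)=-7.881e-02  a ← 55.080718 − (+1.863e-08/-7.881e-02) = 55.080719
iter 4: u=0.486931  f(a)=-7.105e-15  f'(a)=-7.881e-02  a ← 55.080719 − (-7.105e-15/-7.881e-02) = 55.080719
converged: |Δa| < 1e-12 after 4 iterations
sag = a·(cosh(S/(2a)) − 1) = 55.080719·(cosh(0.486931) − 1) = 6.659908
T_max/T_min = cosh(S/(2a)) = 1.120912

a=55.081 sag=6.660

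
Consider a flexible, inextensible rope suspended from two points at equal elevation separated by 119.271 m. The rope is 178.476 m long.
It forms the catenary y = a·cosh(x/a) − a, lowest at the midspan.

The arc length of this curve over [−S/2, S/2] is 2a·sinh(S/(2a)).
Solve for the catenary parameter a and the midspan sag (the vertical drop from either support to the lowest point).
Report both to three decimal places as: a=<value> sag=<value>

seed: a₀ = √(S³/(24(L−S))) = √(119.271³/(24·59.205)) = 34.555524
iter 1: u=1.725788  f(a)=+9.468e+00  f'(a)=-4.562e+00  a ← 34.555524 − (+9.468e+00/-4.562e+00) = 36.631029
iter 2: u=1.628005  f(a)=+9.201e-01  f'(a)=-3.715e+00  a ← 36.631029 − (+9.201e-01/-3.715e+00) = 36.878725
iter 3: u=1.617071  f(a)=+1.075e-02  f'(a)=-3.628e+00  a ← 36.878725 − (+1.075e-02/-3.628e+00) = 36.881689
iter 4: u=1.616941  f(a)=+1.507e-06  f'(a)=-3.627e+00  a ← 36.881689 − (+1.507e-06/-3.627e+00) = 36.881690
iter 5: u=1.616941  f(a)=+5.684e-14  f'(a)=-3.627e+00  a ← 36.881690 − (+5.684e-14/-3.627e+00) = 36.881690
converged: |Δa| < 1e-12 after 5 iterations
sag = a·(cosh(S/(2a)) − 1) = 36.881690·(cosh(1.616941) − 1) = 59.677513
T_max/T_min = cosh(S/(2a)) = 2.618080

a=36.882 sag=59.678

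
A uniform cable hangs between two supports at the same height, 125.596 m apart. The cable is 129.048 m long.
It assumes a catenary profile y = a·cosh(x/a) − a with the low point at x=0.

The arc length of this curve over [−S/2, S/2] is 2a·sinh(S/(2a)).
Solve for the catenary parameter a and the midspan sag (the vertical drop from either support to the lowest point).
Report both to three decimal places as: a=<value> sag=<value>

a=155.274 sag=12.873

seed: a₀ = √(S³/(24(L−S))) = √(125.596³/(24·3.452)) = 154.640305
iter 1: u=0.406091  f(a)=+2.858e-02  f'(a)=-4.539e-02  a ← 154.640305 − (+2.858e-02/-4.539e-02) = 155.269912
iter 2: u=0.404444  f(a)=+1.755e-04  f'(a)=-4.483e-02  a ← 155.269912 − (+1.755e-04/-4.483e-02) = 155.273826
iter 3: u=0.404434  f(a)=+6.706e-09  f'(a)=-4.483e-02  a ← 155.273826 − (+6.706e-09/-4.483e-02) = 155.273826
iter 4: u=0.404434  f(a)=+0.000e+00  f'(a)=-4.483e-02  a ← 155.273826 − (+0.000e+00/-4.483e-02) = 155.273826
converged: |Δa| < 1e-12 after 4 iterations
sag = a·(cosh(S/(2a)) − 1) = 155.273826·(cosh(0.404434) − 1) = 12.872859
T_max/T_min = cosh(S/(2a)) = 1.082904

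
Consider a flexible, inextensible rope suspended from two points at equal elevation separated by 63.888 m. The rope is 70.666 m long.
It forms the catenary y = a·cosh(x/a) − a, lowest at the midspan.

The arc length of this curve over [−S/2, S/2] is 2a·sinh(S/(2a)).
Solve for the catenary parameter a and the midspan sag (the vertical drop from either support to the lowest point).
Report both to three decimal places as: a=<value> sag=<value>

seed: a₀ = √(S³/(24(L−S))) = √(63.888³/(24·6.778)) = 40.038015
iter 1: u=0.797842  f(a)=+2.190e-01  f'(a)=-3.606e-01  a ← 40.038015 − (+2.190e-01/-3.606e-01) = 40.645364
iter 2: u=0.785920  f(a)=+5.083e-03  f'(a)=-3.441e-01  a ← 40.645364 − (+5.083e-03/-3.441e-01) = 40.660138
iter 3: u=0.785634  f(a)=+2.882e-06  f'(a)=-3.437e-01  a ← 40.660138 − (+2.882e-06/-3.437e-01) = 40.660146
iter 4: u=0.785634  f(a)=+9.237e-13  f'(a)=-3.437e-01  a ← 40.660146 − (+9.237e-13/-3.437e-01) = 40.660146
converged: |Δa| < 1e-12 after 4 iterations
sag = a·(cosh(S/(2a)) − 1) = 40.660146·(cosh(0.785634) − 1) = 13.206990
T_max/T_min = cosh(S/(2a)) = 1.324814

a=40.660 sag=13.207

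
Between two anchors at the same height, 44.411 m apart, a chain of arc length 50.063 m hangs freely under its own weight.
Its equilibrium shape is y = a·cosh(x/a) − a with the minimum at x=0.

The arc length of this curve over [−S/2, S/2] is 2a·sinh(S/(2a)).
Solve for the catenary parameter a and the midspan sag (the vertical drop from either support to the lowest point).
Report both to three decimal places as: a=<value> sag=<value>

a=25.883 sag=10.124

seed: a₀ = √(S³/(24(L−S))) = √(44.411³/(24·5.652)) = 25.411432
iter 1: u=0.873839  f(a)=+2.198e-01  f'(a)=-4.797e-01  a ← 25.411432 − (+2.198e-01/-4.797e-01) = 25.869501
iter 2: u=0.858366  f(a)=+6.083e-03  f'(a)=-4.535e-01  a ← 25.869501 − (+6.083e-03/-4.535e-01) = 25.882913
iter 3: u=0.857921  f(a)=+4.955e-06  f'(a)=-4.528e-01  a ← 25.882913 − (+4.955e-06/-4.528e-01) = 25.882924
iter 4: u=0.857921  f(a)=+3.290e-12  f'(a)=-4.528e-01  a ← 25.882924 − (+3.290e-12/-4.528e-01) = 25.882924
converged: |Δa| < 1e-12 after 4 iterations
sag = a·(cosh(S/(2a)) − 1) = 25.882924·(cosh(0.857921) − 1) = 10.124044
T_max/T_min = cosh(S/(2a)) = 1.391148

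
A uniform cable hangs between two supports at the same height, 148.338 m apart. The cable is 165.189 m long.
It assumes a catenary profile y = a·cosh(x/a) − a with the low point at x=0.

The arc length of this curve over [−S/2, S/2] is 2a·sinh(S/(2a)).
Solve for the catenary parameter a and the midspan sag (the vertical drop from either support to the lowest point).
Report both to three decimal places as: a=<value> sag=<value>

seed: a₀ = √(S³/(24(L−S))) = √(148.338³/(24·16.851)) = 89.838019
iter 1: u=0.825586  f(a)=+5.837e-01  f'(a)=-4.013e-01  a ← 89.838019 − (+5.837e-01/-4.013e-01) = 91.292351
iter 2: u=0.812434  f(a)=+1.448e-02  f'(a)=-3.817e-01  a ← 91.292351 − (+1.448e-02/-3.817e-01) = 91.330279
iter 3: u=0.812097  f(a)=+9.405e-06  f'(a)=-3.812e-01  a ← 91.330279 − (+9.405e-06/-3.812e-01) = 91.330303
iter 4: u=0.812096  f(a)=+3.979e-12  f'(a)=-3.812e-01  a ← 91.330303 − (+3.979e-12/-3.812e-01) = 91.330303
converged: |Δa| < 1e-12 after 4 iterations
sag = a·(cosh(S/(2a)) − 1) = 91.330303·(cosh(0.812096) − 1) = 31.808138
T_max/T_min = cosh(S/(2a)) = 1.348276

a=91.330 sag=31.808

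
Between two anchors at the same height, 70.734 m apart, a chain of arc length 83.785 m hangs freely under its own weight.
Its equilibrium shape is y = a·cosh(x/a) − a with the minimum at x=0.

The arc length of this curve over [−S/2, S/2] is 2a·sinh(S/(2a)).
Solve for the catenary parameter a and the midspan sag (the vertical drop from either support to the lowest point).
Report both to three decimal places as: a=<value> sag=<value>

seed: a₀ = √(S³/(24(L−S))) = √(70.734³/(24·13.051)) = 33.613583
iter 1: u=1.052164  f(a)=+7.417e-01  f'(a)=-8.660e-01  a ← 33.613583 − (+7.417e-01/-8.660e-01) = 34.470131
iter 2: u=1.026019  f(a)=+2.930e-02  f'(a)=-7.988e-01  a ← 34.470131 − (+2.930e-02/-7.988e-01) = 34.506810
iter 3: u=1.024928  f(a)=+4.987e-05  f'(a)=-7.961e-01  a ← 34.506810 − (+4.987e-05/-7.961e-01) = 34.506872
iter 4: u=1.024926  f(a)=+1.451e-10  f'(a)=-7.961e-01  a ← 34.506872 − (+1.451e-10/-7.961e-01) = 34.506872
iter 5: u=1.024926  f(a)=+1.421e-14  f'(a)=-7.961e-01  a ← 34.506872 − (+1.421e-14/-7.961e-01) = 34.506872
converged: |Δa| < 1e-12 after 5 iterations
sag = a·(cosh(S/(2a)) − 1) = 34.506872·(cosh(1.024926) − 1) = 19.767484
T_max/T_min = cosh(S/(2a)) = 1.572856

a=34.507 sag=19.767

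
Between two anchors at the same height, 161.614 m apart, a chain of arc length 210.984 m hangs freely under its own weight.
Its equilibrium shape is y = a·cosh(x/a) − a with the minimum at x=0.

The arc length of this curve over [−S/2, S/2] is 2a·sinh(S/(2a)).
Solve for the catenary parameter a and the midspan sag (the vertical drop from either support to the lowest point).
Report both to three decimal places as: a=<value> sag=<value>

seed: a₀ = √(S³/(24(L−S))) = √(161.614³/(24·49.370)) = 59.687211
iter 1: u=1.353841  f(a)=+4.727e+00  f'(a)=-1.978e+00  a ← 59.687211 − (+4.727e+00/-1.978e+00) = 62.076970
iter 2: u=1.301723  f(a)=+2.987e-01  f'(a)=-1.735e+00  a ← 62.076970 − (+2.987e-01/-1.735e+00) = 62.249120
iter 3: u=1.298123  f(a)=+1.371e-03  f'(a)=-1.719e+00  a ← 62.249120 − (+1.371e-03/-1.719e+00) = 62.249917
iter 4: u=1.298106  f(a)=+2.917e-08  f'(a)=-1.719e+00  a ← 62.249917 − (+2.917e-08/-1.719e+00) = 62.249917
iter 5: u=1.298106  f(a)=+0.000e+00  f'(a)=-1.719e+00  a ← 62.249917 − (+0.000e+00/-1.719e+00) = 62.249917
converged: |Δa| < 1e-12 after 5 iterations
sag = a·(cosh(S/(2a)) − 1) = 62.249917·(cosh(1.298106) − 1) = 60.239324
T_max/T_min = cosh(S/(2a)) = 1.967701

a=62.250 sag=60.239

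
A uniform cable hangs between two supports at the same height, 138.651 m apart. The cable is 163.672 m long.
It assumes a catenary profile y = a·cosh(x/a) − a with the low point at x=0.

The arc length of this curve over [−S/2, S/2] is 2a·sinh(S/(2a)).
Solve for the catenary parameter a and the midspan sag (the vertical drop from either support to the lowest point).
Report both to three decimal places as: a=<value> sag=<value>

a=68.357 sag=38.272

seed: a₀ = √(S³/(24(L−S))) = √(138.651³/(24·25.021)) = 66.623364
iter 1: u=1.040558  f(a)=+1.390e+00  f'(a)=-8.357e-01  a ← 66.623364 − (+1.390e+00/-8.357e-01) = 68.286779
iter 2: u=1.015211  f(a)=+5.376e-02  f'(a)=-7.721e-01  a ← 68.286779 − (+5.376e-02/-7.721e-01) = 68.356405
iter 3: u=1.014177  f(a)=+8.759e-05  f'(a)=-7.696e-01  a ← 68.356405 − (+8.759e-05/-7.696e-01) = 68.356519
iter 4: u=1.014175  f(a)=+2.333e-10  f'(a)=-7.696e-01  a ← 68.356519 − (+2.333e-10/-7.696e-01) = 68.356519
iter 5: u=1.014175  f(a)=-2.842e-14  f'(a)=-7.696e-01  a ← 68.356519 − (-2.842e-14/-7.696e-01) = 68.356519
converged: |Δa| < 1e-12 after 5 iterations
sag = a·(cosh(S/(2a)) − 1) = 68.356519·(cosh(1.014175) − 1) = 38.272486
T_max/T_min = cosh(S/(2a)) = 1.559895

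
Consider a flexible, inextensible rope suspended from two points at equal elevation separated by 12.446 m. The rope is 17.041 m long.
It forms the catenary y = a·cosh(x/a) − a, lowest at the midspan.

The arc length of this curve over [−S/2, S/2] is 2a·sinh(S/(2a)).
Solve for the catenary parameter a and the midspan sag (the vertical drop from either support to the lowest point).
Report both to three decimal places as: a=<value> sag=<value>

seed: a₀ = √(S³/(24(L−S))) = √(12.446³/(24·4.595)) = 4.181155
iter 1: u=1.488345  f(a)=+5.366e-01  f'(a)=-2.725e+00  a ← 4.181155 − (+5.366e-01/-2.725e+00) = 4.378082
iter 2: u=1.421399  f(a)=+4.024e-02  f'(a)=-2.330e+00  a ← 4.378082 − (+4.024e-02/-2.330e+00) = 4.395350
iter 3: u=1.415814  f(a)=+2.668e-04  f'(a)=-2.299e+00  a ← 4.395350 − (+2.668e-04/-2.299e+00) = 4.395466
iter 4: u=1.415777  f(a)=+1.190e-08  f'(a)=-2.299e+00  a ← 4.395466 − (+1.190e-08/-2.299e+00) = 4.395466
iter 5: u=1.415777  f(a)=+0.000e+00  f'(a)=-2.299e+00  a ← 4.395466 − (+0.000e+00/-2.299e+00) = 4.395466
converged: |Δa| < 1e-12 after 5 iterations
sag = a·(cosh(S/(2a)) − 1) = 4.395466·(cosh(1.415777) − 1) = 5.191976
T_max/T_min = cosh(S/(2a)) = 2.181212

a=4.395 sag=5.192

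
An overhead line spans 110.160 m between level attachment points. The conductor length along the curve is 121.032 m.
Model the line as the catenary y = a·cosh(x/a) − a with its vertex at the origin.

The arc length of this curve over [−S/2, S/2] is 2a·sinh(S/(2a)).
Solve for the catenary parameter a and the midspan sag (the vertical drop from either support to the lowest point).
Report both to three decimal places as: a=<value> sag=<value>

seed: a₀ = √(S³/(24(L−S))) = √(110.160³/(24·10.872)) = 71.577339
iter 1: u=0.769517  f(a)=+3.265e-01  f'(a)=-3.222e-01  a ← 71.577339 − (+3.265e-01/-3.222e-01) = 72.590735
iter 2: u=0.758775  f(a)=+7.063e-03  f'(a)=-3.084e-01  a ← 72.590735 − (+7.063e-03/-3.084e-01) = 72.613640
iter 3: u=0.758535  f(a)=+3.467e-06  f'(a)=-3.081e-01  a ← 72.613640 − (+3.467e-06/-3.081e-01) = 72.613651
iter 4: u=0.758535  f(a)=+7.958e-13  f'(a)=-3.081e-01  a ← 72.613651 − (+7.958e-13/-3.081e-01) = 72.613651
converged: |Δa| < 1e-12 after 4 iterations
sag = a·(cosh(S/(2a)) − 1) = 72.613651·(cosh(0.758535) − 1) = 21.911100
T_max/T_min = cosh(S/(2a)) = 1.301749

a=72.614 sag=21.911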